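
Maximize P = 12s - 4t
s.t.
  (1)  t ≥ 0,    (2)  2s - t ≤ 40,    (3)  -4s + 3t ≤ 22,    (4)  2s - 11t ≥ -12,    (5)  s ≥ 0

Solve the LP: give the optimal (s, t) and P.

Corner points and P = 12s - 4t:
  (20, 0) → P = 240
  (0, 0) → P = 0
  (113/5, 26/5) → P = 1252/5
  (0, 12/11) → P = -48/11

The optimum lies where 2s - t = 40 and 2s - 11t = -12.
Solving simultaneously gives s = 113/5, t = 26/5.

s = 113/5, t = 26/5, maximum P = 1252/5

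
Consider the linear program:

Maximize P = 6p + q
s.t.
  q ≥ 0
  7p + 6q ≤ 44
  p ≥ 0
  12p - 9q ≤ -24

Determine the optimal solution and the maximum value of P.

Corner points and P = 6p + q:
  (0, 22/3) → P = 22/3
  (28/15, 232/45) → P = 736/45
  (0, 8/3) → P = 8/3

p = 28/15, q = 232/45, maximum P = 736/45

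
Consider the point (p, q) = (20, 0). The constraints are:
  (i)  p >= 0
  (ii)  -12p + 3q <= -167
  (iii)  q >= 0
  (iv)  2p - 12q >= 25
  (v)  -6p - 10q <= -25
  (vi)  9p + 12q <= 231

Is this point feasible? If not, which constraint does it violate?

feasible

(i): 20 ≥ 0 ✓
(ii): -240 ≤ -167 ✓
(iii): 0 ≥ 0 ✓
(iv): 40 ≥ 25 ✓
(v): -120 ≤ -25 ✓
(vi): 180 ≤ 231 ✓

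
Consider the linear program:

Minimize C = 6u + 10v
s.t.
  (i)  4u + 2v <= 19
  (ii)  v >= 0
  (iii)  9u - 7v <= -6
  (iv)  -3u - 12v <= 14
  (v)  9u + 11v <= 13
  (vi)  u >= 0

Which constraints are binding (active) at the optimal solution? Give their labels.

Feasible corners and C = 6u + 10v:
  (25/162, 19/18) → C = 310/27
  (0, 6/7) → C = 60/7
  (0, 13/11) → C = 130/11

The minimum is at (0, 6/7). Substituting into each constraint, equality holds for (iii) and (vi); the remaining constraints have slack.

(iii) and (vi)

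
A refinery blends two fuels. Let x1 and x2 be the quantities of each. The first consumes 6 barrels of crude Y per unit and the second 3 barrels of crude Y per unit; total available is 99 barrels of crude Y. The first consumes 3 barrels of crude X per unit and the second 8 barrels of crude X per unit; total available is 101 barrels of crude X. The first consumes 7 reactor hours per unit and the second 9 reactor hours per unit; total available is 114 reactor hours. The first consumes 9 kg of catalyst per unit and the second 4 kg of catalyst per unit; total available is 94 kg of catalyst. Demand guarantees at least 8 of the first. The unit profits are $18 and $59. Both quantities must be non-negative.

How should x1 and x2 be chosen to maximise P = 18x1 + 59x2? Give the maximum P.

Extreme points and P = 18x1 + 59x2:
  (94/9, 0) → P = 188
  (8, 0) → P = 144
  (8, 11/2) → P = 937/2

x1 = 8, x2 = 11/2, maximum P = 937/2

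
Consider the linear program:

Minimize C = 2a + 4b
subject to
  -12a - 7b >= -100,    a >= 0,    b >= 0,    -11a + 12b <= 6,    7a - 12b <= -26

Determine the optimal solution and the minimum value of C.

Corner points and C = 2a + 4b:
  (1158/221, 1172/221) → C = 412/13
  (1018/193, 1012/193) → C = 6084/193
  (5, 61/12) → C = 91/3

At the optimal vertex, -11a + 12b = 6 and 7a - 12b = -26.
Solving simultaneously gives a = 5, b = 61/12.

a = 5, b = 61/12, minimum C = 91/3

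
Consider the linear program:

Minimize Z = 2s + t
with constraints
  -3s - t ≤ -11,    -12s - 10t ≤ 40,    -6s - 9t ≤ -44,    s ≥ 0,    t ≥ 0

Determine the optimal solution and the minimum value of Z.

Corner points and Z = 2s + t:
  (55/21, 22/7) → Z = 176/21
  (0, 11) → Z = 11
  (22/3, 0) → Z = 44/3
The feasible region is unbounded (it extends along (0, 1), (1, 0)), but Z strictly increases along every unbounded feasible direction, so there is no improving ray and the minimum is attained at a vertex.

At the optimal vertex, -3s - t = -11 and -6s - 9t = -44.
Solving simultaneously gives s = 55/21, t = 22/7.

s = 55/21, t = 22/7, minimum Z = 176/21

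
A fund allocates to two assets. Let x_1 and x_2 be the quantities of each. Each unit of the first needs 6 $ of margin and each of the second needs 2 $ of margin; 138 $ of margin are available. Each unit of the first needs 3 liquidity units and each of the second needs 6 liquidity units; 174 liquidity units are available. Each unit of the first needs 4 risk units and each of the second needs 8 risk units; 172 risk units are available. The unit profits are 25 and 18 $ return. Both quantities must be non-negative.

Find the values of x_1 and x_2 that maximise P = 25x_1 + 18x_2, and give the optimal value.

At the optimal vertex, 6x_1 + 2x_2 = 138 and 4x_1 + 8x_2 = 172.
Solving simultaneously gives x_1 = 19, x_2 = 12.

x_1 = 19, x_2 = 12, maximum P = 691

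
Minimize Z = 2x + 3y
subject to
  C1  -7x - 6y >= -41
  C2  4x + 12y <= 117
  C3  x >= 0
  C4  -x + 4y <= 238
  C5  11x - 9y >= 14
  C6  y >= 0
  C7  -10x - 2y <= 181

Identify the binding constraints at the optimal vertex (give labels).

Corner points and Z = 2x + 3y:
  (151/43, 353/129) → Z = 655/43
  (41/7, 0) → Z = 82/7
  (14/11, 0) → Z = 28/11

The minimum is at (14/11, 0). Substituting into each constraint, equality holds for C5 and C6; the remaining constraints have slack.

C5 and C6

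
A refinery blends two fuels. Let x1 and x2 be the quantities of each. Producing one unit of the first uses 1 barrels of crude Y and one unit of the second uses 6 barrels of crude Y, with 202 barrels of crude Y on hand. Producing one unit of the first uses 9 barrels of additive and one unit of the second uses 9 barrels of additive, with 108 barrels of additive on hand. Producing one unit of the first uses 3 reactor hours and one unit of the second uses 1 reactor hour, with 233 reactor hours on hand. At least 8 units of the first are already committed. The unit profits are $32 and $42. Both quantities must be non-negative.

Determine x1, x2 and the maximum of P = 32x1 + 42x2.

x1 = 8, x2 = 4, maximum P = 424

Vertices and P = 32x1 + 42x2:
  (12, 0) → P = 384
  (8, 0) → P = 256
  (8, 4) → P = 424

At the optimal vertex, 9x1 + 9x2 = 108 and x1 = 8.
Solving simultaneously gives x1 = 8, x2 = 4.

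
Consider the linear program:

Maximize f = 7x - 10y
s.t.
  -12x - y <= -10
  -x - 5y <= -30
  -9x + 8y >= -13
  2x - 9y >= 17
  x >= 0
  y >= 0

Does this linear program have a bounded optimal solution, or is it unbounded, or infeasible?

The boundaries -12x - y = -10 and -x - 5y = -30 meet at (20/59, 350/59), but that point violates 2x - 9y ≥ 17. Every candidate vertex is excluded by some other constraint, so the feasible region is empty.

infeasible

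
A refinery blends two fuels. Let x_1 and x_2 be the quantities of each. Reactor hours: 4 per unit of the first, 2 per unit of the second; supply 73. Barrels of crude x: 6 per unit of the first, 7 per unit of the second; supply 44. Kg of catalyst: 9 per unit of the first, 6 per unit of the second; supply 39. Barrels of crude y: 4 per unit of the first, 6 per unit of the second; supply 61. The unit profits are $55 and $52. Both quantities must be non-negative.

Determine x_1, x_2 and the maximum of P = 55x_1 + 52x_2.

x_1 = 1/3, x_2 = 6, maximum P = 991/3

Feasible corners and P = 55x_1 + 52x_2:
  (0, 0) → P = 0
  (0, 44/7) → P = 2288/7
  (13/3, 0) → P = 715/3
  (1/3, 6) → P = 991/3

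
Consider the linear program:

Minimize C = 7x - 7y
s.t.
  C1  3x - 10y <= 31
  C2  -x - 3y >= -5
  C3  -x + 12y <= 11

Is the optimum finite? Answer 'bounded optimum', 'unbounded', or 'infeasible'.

From the feasible point (143/19, -16/19), moving in the direction (-10, -3) keeps every constraint satisfied while C decreases without bound.

unbounded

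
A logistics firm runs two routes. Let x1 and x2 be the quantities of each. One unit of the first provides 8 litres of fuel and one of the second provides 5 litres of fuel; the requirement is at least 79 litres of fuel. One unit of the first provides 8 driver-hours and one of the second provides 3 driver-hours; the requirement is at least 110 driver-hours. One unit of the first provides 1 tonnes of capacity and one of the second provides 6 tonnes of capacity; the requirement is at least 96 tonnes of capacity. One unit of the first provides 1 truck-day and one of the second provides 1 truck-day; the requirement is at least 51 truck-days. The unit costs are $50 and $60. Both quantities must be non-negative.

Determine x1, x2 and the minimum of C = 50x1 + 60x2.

x1 = 42, x2 = 9, minimum C = 2640

The feasible region is unbounded (it extends along (0, 1), (1, 0)), but C strictly increases along every unbounded feasible direction, so there is no improving ray and the minimum is attained at a vertex.

At the optimal vertex, x1 + 6x2 = 96 and x1 + x2 = 51.
Solving simultaneously gives x1 = 42, x2 = 9.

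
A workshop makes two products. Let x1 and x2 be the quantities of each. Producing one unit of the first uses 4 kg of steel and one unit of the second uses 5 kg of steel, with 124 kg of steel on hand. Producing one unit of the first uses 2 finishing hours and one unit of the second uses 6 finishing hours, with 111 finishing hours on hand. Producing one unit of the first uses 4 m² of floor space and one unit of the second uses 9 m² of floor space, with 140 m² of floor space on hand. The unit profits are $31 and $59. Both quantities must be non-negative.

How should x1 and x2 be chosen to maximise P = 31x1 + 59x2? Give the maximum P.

The binding constraints are 4x1 + 5x2 = 124 and 4x1 + 9x2 = 140.
Solving simultaneously gives x1 = 26, x2 = 4.

x1 = 26, x2 = 4, maximum P = 1042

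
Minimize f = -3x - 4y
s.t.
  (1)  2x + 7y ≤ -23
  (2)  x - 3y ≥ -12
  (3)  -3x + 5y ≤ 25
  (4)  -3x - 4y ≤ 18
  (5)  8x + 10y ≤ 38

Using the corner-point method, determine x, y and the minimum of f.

x = 124/9, y = -65/9, minimum f = -112/9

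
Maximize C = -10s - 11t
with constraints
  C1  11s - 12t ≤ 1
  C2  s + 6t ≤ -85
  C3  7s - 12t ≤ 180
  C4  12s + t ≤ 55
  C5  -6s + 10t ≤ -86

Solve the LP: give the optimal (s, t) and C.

Feasible corners and C = -10s - 11t:
  (-179/4, -1973/48) → C = 43183/48
  (-511/19, -470/19) → C = 10280/19
  (-384, -239) → C = 6469

s = -384, t = -239, maximum C = 6469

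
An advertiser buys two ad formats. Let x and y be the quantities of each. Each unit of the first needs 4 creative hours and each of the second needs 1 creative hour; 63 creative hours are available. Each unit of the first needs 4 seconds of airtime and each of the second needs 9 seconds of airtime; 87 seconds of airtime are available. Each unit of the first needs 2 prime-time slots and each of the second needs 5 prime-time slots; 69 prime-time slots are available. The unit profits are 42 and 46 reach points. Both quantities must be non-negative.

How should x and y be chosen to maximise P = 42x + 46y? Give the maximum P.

Extreme points and P = 42x + 46y:
  (0, 0) → P = 0
  (0, 29/3) → P = 1334/3
  (63/4, 0) → P = 1323/2
  (15, 3) → P = 768

x = 15, y = 3, maximum P = 768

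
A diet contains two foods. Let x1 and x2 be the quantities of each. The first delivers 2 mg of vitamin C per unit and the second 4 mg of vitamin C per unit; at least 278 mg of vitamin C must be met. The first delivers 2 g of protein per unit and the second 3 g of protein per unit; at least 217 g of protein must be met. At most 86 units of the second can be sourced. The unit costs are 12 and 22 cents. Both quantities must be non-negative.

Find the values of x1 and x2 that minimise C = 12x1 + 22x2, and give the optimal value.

Extreme points and C = 12x1 + 22x2:
  (0, 217/3) → C = 4774/3
  (0, 86) → C = 1892
  (139, 0) → C = 1668
  (17, 61) → C = 1546
The feasible region is unbounded (it extends along (1, 0)), but C strictly increases along every unbounded feasible direction, so there is no improving ray and the minimum is attained at a vertex.

The optimum lies where 2x1 + 4x2 = 278 and 2x1 + 3x2 = 217.
Solving simultaneously gives x1 = 17, x2 = 61.

x1 = 17, x2 = 61, minimum C = 1546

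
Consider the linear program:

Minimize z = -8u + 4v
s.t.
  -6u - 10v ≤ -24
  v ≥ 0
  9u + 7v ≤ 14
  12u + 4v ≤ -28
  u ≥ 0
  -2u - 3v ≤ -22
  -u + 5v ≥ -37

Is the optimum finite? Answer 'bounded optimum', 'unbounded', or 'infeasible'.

The boundaries 9u + 7v = 14 and -2u - 3v = -22 meet at (-112/13, 170/13), but that point violates u ≥ 0. Every candidate vertex is excluded by some other constraint, so the feasible region is empty.

infeasible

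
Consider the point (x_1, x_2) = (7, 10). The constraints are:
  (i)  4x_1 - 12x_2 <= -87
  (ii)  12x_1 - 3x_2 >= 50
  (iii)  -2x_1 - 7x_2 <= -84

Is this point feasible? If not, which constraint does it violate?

feasible

(i): -92 ≤ -87 ✓
(ii): 54 ≥ 50 ✓
(iii): -84 ≤ -84 ✓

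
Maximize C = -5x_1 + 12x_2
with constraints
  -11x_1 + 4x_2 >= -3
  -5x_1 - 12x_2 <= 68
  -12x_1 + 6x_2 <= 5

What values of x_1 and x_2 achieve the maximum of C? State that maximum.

Vertices and C = -5x_1 + 12x_2:
  (-59/38, -763/152) → C = -997/19
  (19/9, 91/18) → C = 451/9
  (-78/29, -791/174) → C = -1192/29

x_1 = 19/9, x_2 = 91/18, maximum C = 451/9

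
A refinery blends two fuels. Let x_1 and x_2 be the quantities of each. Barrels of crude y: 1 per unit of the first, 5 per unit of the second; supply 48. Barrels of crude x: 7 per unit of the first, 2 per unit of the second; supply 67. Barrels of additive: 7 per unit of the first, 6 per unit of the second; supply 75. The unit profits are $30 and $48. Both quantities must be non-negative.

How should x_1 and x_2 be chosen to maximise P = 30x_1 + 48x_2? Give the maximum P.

Corner points and P = 30x_1 + 48x_2:
  (0, 0) → P = 0
  (0, 48/5) → P = 2304/5
  (67/7, 0) → P = 2010/7
  (3, 9) → P = 522
  (9, 2) → P = 366

x_1 = 3, x_2 = 9, maximum P = 522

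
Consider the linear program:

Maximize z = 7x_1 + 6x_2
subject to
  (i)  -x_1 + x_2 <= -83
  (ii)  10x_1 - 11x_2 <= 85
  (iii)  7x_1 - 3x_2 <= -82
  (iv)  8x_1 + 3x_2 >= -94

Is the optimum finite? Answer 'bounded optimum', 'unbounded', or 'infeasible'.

The boundaries -x_1 + x_2 = -83 and 10x_1 - 11x_2 = 85 meet at (828, 745), but that point violates 7x_1 - 3x_2 ≤ -82. Every candidate vertex is excluded by some other constraint, so the feasible region is empty.

infeasible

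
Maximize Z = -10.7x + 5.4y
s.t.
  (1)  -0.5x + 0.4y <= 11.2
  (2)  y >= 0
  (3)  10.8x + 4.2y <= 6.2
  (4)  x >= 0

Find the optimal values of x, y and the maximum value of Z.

x = 0, y = 31/21, maximum Z = 279/35

Extreme points and Z = -10.7x + 5.4y:
  (31/54, 0) → Z = -3317/540
  (0, 0) → Z = 0
  (0, 31/21) → Z = 279/35

The optimum lies where 10.8x + 4.2y = 6.2 and x = 0.
Solving simultaneously gives x = 0, y = 31/21.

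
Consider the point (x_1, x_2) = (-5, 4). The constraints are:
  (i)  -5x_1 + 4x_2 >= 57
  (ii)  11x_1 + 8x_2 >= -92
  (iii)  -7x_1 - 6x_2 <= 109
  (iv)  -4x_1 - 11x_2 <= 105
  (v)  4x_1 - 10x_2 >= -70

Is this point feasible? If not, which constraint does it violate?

not feasible — violates (i)

Constraint (i): -5x_1 + 4x_2 = 41, which is not ≥ 57. All other constraints are satisfied.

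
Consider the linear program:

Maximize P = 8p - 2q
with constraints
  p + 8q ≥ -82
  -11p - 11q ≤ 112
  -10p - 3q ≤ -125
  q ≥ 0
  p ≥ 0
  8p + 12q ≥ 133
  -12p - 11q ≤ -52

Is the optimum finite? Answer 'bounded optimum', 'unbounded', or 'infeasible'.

unbounded

From the feasible point (0, 125/3), moving in the direction (1, 0) keeps every constraint satisfied while P increases without bound.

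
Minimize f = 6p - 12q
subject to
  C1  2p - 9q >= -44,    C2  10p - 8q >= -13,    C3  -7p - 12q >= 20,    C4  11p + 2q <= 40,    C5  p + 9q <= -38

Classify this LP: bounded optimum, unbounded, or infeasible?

bounded optimum

Feasible corners and f = 6p - 12q:
  (-421/98, -367/98) → f = 939/49
  (436/97, -458/97) → f = 8112/97
The feasible region has finitely many vertices and no improving ray; the minimum is 939/49 at (-421/98, -367/98).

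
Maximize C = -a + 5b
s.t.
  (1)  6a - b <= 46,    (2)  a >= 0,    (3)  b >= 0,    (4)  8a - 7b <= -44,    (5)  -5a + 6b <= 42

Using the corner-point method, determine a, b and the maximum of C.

a = 30/13, b = 116/13, maximum C = 550/13

Vertices and C = -a + 5b:
  (0, 44/7) → C = 220/7
  (0, 7) → C = 35
  (30/13, 116/13) → C = 550/13

The binding constraints are 8a - 7b = -44 and -5a + 6b = 42.
Solving simultaneously gives a = 30/13, b = 116/13.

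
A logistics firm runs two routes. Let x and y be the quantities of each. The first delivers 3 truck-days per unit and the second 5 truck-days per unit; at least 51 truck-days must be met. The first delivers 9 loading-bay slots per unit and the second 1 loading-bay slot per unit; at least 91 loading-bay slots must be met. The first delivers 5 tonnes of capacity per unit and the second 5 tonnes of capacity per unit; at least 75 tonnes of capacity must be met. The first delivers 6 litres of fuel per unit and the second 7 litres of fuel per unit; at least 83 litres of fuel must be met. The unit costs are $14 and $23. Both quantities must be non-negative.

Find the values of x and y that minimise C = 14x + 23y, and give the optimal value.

x = 12, y = 3, minimum C = 237

Corner points and C = 14x + 23y:
  (0, 91) → C = 2093
  (17, 0) → C = 238
  (12, 3) → C = 237
  (19/2, 11/2) → C = 519/2
The feasible region is unbounded (it extends along (0, 1), (1, 0)), but C strictly increases along every unbounded feasible direction, so there is no improving ray and the minimum is attained at a vertex.

The optimum lies where 3x + 5y = 51 and 5x + 5y = 75.
Solving simultaneously gives x = 12, y = 3.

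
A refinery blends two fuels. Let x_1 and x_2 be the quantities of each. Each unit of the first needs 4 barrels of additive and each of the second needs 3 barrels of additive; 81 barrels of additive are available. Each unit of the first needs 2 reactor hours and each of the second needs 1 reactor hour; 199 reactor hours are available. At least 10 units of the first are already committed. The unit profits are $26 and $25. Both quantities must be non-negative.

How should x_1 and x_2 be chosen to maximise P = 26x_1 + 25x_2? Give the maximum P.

Vertices and P = 26x_1 + 25x_2:
  (81/4, 0) → P = 1053/2
  (10, 0) → P = 260
  (10, 41/3) → P = 1805/3

x_1 = 10, x_2 = 41/3, maximum P = 1805/3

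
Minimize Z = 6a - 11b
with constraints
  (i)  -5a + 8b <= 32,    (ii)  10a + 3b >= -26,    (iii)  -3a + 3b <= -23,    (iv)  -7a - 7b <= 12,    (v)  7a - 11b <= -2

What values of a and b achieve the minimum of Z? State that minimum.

Vertices and Z = 6a - 11b:
  (280/9, 211/9) → Z = -641/9
  (336, 214) → Z = -338
  (259/12, 167/12) → Z = -283/12

The binding constraints are -5a + 8b = 32 and 7a - 11b = -2.
Solving simultaneously gives a = 336, b = 214.

a = 336, b = 214, minimum Z = -338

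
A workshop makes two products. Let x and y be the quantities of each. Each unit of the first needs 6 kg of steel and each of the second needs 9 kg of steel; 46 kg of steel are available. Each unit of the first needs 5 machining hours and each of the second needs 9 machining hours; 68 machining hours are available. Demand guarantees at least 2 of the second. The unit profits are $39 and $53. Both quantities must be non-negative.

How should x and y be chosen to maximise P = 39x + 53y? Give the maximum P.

x = 14/3, y = 2, maximum P = 288

Feasible corners and P = 39x + 53y:
  (0, 46/9) → P = 2438/9
  (0, 2) → P = 106
  (14/3, 2) → P = 288

At the optimal vertex, 6x + 9y = 46 and y = 2.
Solving simultaneously gives x = 14/3, y = 2.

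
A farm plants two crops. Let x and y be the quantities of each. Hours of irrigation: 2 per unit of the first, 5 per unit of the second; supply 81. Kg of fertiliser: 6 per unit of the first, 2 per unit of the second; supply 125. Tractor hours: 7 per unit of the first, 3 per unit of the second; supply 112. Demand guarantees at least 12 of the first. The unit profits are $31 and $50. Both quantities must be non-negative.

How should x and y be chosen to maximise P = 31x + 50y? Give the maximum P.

Corner points and P = 31x + 50y:
  (16, 0) → P = 496
  (12, 0) → P = 372
  (12, 28/3) → P = 2516/3

At the optimal vertex, 7x + 3y = 112 and x = 12.
Solving simultaneously gives x = 12, y = 28/3.

x = 12, y = 28/3, maximum P = 2516/3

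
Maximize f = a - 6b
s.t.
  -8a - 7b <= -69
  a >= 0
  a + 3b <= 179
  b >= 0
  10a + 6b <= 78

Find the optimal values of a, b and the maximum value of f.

Corner points and f = a - 6b:
  (0, 69/7) → f = -414/7
  (6, 3) → f = -12
  (0, 13) → f = -78

The optimum lies where -8a - 7b = -69 and 10a + 6b = 78.
Solving simultaneously gives a = 6, b = 3.

a = 6, b = 3, maximum f = -12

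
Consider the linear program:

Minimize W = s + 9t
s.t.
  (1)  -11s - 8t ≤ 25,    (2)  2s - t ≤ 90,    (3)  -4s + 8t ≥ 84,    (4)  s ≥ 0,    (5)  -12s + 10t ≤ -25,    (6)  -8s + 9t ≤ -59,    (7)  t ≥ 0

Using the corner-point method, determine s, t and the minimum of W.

s = 307/7, t = 227/7, minimum W = 2350/7

Feasible corners and W = s + 9t:
  (67, 44) → W = 463
  (751/10, 301/5) → W = 6169/10
  (307/7, 227/7) → W = 2350/7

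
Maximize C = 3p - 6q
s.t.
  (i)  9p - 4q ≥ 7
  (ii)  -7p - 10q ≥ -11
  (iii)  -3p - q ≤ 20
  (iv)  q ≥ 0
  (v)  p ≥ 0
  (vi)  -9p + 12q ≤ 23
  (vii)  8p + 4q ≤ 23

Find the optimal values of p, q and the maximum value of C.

p = 11/7, q = 0, maximum C = 33/7

Extreme points and C = 3p - 6q:
  (57/59, 25/59) → C = 21/59
  (7/9, 0) → C = 7/3
  (11/7, 0) → C = 33/7

The optimum lies where -7p - 10q = -11 and q = 0.
Solving simultaneously gives p = 11/7, q = 0.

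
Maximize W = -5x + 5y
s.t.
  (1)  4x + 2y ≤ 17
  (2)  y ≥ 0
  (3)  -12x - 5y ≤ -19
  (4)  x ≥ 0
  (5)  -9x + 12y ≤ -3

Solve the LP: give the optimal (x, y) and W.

Corner points and W = -5x + 5y:
  (17/4, 0) → W = -85/4
  (35/11, 47/22) → W = -115/22
  (19/12, 0) → W = -95/12
  (9/7, 5/7) → W = -20/7

The optimum lies where -12x - 5y = -19 and -9x + 12y = -3.
Solving simultaneously gives x = 9/7, y = 5/7.

x = 9/7, y = 5/7, maximum W = -20/7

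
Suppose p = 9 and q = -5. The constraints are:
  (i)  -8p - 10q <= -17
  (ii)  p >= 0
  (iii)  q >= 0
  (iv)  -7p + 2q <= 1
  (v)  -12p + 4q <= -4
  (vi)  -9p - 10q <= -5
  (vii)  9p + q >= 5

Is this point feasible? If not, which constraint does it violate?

not feasible — violates (iii)

Constraint (iii): q = -5, which is not ≥ 0. All other constraints are satisfied.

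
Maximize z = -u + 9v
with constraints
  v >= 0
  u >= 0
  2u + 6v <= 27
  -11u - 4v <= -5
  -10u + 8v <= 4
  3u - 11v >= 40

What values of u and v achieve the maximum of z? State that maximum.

The binding constraints are 2u + 6v = 27 and 3u - 11v = 40.
Solving simultaneously gives u = 537/40, v = 1/40.

u = 537/40, v = 1/40, maximum z = -66/5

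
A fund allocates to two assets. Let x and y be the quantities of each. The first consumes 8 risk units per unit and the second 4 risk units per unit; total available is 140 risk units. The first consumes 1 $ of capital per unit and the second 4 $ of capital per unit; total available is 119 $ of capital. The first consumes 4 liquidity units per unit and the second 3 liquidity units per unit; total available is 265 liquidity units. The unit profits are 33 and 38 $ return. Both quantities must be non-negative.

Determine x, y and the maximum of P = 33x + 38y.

At the optimal vertex, 8x + 4y = 140 and x + 4y = 119.
Solving simultaneously gives x = 3, y = 29.

x = 3, y = 29, maximum P = 1201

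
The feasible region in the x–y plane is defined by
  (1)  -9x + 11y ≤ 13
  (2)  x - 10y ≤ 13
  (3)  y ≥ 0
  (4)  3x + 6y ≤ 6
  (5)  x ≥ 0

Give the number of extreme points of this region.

Intersecting each pair of boundary lines and keeping only the points that satisfy every inequality leaves:
  (2, 0)
  (0, 0)
  (0, 1)

3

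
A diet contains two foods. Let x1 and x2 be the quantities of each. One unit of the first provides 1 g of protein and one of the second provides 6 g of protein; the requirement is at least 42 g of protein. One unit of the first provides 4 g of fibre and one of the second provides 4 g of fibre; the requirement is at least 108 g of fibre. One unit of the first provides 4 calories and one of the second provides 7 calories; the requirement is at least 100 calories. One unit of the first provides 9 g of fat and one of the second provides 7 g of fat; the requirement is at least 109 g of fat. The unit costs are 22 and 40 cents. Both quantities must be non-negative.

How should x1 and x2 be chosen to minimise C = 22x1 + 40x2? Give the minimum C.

x1 = 24, x2 = 3, minimum C = 648

The feasible region is unbounded (it extends along (0, 1), (1, 0)), but C strictly increases along every unbounded feasible direction, so there is no improving ray and the minimum is attained at a vertex.

The optimum lies where x1 + 6x2 = 42 and 4x1 + 4x2 = 108.
Solving simultaneously gives x1 = 24, x2 = 3.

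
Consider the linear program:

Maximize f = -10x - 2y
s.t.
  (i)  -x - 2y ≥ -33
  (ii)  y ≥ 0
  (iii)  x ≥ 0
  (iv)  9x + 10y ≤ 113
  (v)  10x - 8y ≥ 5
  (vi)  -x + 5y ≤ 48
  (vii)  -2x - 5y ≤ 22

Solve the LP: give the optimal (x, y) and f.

Feasible corners and f = -10x - 2y:
  (113/9, 0) → f = -1130/9
  (1/2, 0) → f = -5
  (477/86, 1085/172) → f = -5855/86

The binding constraints are y = 0 and 10x - 8y = 5.
Solving simultaneously gives x = 1/2, y = 0.

x = 1/2, y = 0, maximum f = -5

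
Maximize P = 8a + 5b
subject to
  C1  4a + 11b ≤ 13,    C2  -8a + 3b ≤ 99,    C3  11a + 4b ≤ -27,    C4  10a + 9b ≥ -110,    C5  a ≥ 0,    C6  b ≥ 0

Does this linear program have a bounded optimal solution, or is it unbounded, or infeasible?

infeasible

The boundaries 4a + 11b = 13 and -8a + 3b = 99 meet at (-21/2, 5), but that point violates a ≥ 0. Every candidate vertex is excluded by some other constraint, so the feasible region is empty.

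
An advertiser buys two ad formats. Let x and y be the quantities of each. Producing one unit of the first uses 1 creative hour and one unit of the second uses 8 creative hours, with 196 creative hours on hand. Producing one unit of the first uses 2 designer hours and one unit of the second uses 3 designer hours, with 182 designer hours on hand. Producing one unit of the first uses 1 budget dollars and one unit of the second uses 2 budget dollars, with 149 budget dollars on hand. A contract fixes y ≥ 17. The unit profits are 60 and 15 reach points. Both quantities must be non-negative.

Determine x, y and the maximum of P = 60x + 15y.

x = 60, y = 17, maximum P = 3855

Corner points and P = 60x + 15y:
  (0, 49/2) → P = 735/2
  (0, 17) → P = 255
  (60, 17) → P = 3855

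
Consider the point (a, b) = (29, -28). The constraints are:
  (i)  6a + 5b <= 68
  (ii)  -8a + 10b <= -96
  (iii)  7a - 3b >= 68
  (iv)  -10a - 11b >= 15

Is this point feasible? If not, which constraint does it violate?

feasible

(i): 34 ≤ 68 ✓
(ii): -512 ≤ -96 ✓
(iii): 287 ≥ 68 ✓
(iv): 18 ≥ 15 ✓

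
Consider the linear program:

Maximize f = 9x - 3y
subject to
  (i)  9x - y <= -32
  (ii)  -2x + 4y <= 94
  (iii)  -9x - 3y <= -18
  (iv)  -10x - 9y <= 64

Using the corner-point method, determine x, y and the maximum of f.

Feasible corners and f = 9x - 3y:
  (-1, 23) → f = -78
  (-13/6, 25/2) → f = -57
  (-5, 21) → f = -108

x = -13/6, y = 25/2, maximum f = -57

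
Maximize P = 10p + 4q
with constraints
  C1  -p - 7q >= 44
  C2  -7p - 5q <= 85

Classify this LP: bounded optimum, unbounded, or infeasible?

From the feasible point (-375/44, -223/44), moving in the direction (7, -1) keeps every constraint satisfied while P increases without bound.

unbounded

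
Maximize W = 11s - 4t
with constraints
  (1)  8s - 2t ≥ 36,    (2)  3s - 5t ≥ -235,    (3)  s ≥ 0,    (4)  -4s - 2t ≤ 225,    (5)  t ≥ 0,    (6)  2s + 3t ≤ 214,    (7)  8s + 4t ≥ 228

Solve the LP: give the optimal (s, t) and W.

s = 107, t = 0, maximum W = 1177

Feasible corners and W = 11s - 4t:
  (325/17, 994/17) → W = -401/17
  (25/2, 32) → W = 19/2
  (365/19, 1112/19) → W = -433/19
  (107, 0) → W = 1177
  (57/2, 0) → W = 627/2

The optimum lies where t = 0 and 2s + 3t = 214.
Solving simultaneously gives s = 107, t = 0.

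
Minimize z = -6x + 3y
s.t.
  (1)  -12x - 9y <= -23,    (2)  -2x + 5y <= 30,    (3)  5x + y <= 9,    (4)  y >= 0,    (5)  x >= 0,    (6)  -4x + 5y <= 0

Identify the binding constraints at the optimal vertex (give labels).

(1) and (3)

Corner points and z = -6x + 3y:
  (58/33, 7/33) → z = -109/11
  (115/96, 23/24) → z = -69/16
  (45/29, 36/29) → z = -162/29

The minimum is at (58/33, 7/33). Substituting into each constraint, equality holds for (1) and (3); the remaining constraints have slack.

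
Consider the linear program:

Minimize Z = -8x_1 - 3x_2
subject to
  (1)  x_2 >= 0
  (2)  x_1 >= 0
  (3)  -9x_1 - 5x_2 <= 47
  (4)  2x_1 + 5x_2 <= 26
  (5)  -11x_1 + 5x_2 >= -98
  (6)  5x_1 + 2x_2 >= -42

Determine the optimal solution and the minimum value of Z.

Extreme points and Z = -8x_1 - 3x_2:
  (0, 0) → Z = 0
  (98/11, 0) → Z = -784/11
  (0, 26/5) → Z = -78/5
  (124/13, 18/13) → Z = -1046/13

The optimum lies where 2x_1 + 5x_2 = 26 and -11x_1 + 5x_2 = -98.
Solving simultaneously gives x_1 = 124/13, x_2 = 18/13.

x_1 = 124/13, x_2 = 18/13, minimum Z = -1046/13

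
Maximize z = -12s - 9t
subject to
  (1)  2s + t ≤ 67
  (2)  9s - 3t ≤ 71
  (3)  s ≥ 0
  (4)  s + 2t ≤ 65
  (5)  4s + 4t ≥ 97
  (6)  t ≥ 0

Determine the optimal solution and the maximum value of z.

Feasible corners and z = -12s - 9t:
  (337/21, 514/21) → z = -2890/7
  (575/48, 589/48) → z = -4067/16
  (0, 65/2) → z = -585/2
  (0, 97/4) → z = -873/4

s = 0, t = 97/4, maximum z = -873/4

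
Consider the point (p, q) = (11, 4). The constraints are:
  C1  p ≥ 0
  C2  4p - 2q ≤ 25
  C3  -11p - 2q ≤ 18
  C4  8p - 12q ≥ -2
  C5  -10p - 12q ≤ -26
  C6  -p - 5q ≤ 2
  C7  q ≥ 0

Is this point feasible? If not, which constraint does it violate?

Constraint C2: 4p - 2q = 36, which is not ≤ 25. All other constraints are satisfied.

not feasible — violates C2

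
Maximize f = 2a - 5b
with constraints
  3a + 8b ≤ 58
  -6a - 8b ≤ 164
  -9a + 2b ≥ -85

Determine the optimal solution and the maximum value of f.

a = 88/21, b = -331/14, maximum f = 5317/42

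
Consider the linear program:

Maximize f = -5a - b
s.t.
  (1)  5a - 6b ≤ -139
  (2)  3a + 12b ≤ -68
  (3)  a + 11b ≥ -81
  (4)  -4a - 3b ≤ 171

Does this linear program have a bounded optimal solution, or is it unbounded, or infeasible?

bounded optimum

Corner points and f = -5a - b:
  (-346/13, 77/78) → f = 10303/78
  (-2015/61, -266/61) → f = 10341/61
  (-616/13, 241/39) → f = 8999/39
  (-1638/41, -153/41) → f = 8343/41
The feasible region has finitely many vertices and no improving ray; the maximum is 8999/39 at (-616/13, 241/39).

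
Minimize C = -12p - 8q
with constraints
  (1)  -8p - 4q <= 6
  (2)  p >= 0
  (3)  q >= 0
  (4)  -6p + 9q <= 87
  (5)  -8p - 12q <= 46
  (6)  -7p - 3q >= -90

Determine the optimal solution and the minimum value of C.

p = 61/9, q = 383/27, minimum C = -5260/27

Vertices and C = -12p - 8q:
  (0, 0) → C = 0
  (0, 29/3) → C = -232/3
  (90/7, 0) → C = -1080/7
  (61/9, 383/27) → C = -5260/27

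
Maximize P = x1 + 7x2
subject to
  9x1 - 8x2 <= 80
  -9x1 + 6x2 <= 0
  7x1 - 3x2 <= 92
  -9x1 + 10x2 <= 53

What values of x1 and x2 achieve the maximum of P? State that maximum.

x1 = 1079/43, x2 = 1199/43, maximum P = 9472/43

Extreme points and P = x1 + 7x2:
  (-80/3, -40) → P = -920/3
  (496/29, 268/29) → P = 2372/29
  (53/6, 53/4) → P = 1219/12
  (1079/43, 1199/43) → P = 9472/43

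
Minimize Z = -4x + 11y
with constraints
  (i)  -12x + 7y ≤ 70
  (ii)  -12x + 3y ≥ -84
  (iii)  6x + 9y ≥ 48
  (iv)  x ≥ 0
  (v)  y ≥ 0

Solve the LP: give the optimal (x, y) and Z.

x = 50/7, y = 4/7, minimum Z = -156/7

Vertices and Z = -4x + 11y:
  (133/8, 77/2) → Z = 357
  (0, 10) → Z = 110
  (50/7, 4/7) → Z = -156/7
  (0, 16/3) → Z = 176/3

The binding constraints are -12x + 3y = -84 and 6x + 9y = 48.
Solving simultaneously gives x = 50/7, y = 4/7.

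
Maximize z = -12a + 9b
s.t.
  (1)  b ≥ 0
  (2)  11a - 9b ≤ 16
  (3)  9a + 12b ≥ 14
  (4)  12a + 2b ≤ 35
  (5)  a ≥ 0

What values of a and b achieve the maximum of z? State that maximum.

a = 0, b = 35/2, maximum z = 315/2

Corner points and z = -12a + 9b:
  (106/71, 10/213) → z = -1242/71
  (347/130, 193/130) → z = -2427/130
  (0, 7/6) → z = 21/2
  (0, 35/2) → z = 315/2

At the optimal vertex, 12a + 2b = 35 and a = 0.
Solving simultaneously gives a = 0, b = 35/2.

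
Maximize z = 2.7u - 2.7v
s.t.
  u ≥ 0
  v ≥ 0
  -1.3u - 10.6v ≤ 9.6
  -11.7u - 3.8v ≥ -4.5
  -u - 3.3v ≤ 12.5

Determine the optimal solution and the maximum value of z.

u = 5/13, v = 0, maximum z = 27/26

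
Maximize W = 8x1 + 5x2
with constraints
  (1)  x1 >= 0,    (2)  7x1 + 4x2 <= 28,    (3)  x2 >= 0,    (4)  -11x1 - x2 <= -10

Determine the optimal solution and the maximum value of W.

x1 = 12/37, x2 = 238/37, maximum W = 1286/37

Corner points and W = 8x1 + 5x2:
  (4, 0) → W = 32
  (12/37, 238/37) → W = 1286/37
  (10/11, 0) → W = 80/11

The binding constraints are 7x1 + 4x2 = 28 and -11x1 - x2 = -10.
Solving simultaneously gives x1 = 12/37, x2 = 238/37.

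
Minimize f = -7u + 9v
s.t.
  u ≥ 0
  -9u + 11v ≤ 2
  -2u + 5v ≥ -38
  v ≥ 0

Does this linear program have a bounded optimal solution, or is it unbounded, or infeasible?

unbounded

From the feasible point (0, 2/11), moving in the direction (5, 2) keeps every constraint satisfied while f decreases without bound.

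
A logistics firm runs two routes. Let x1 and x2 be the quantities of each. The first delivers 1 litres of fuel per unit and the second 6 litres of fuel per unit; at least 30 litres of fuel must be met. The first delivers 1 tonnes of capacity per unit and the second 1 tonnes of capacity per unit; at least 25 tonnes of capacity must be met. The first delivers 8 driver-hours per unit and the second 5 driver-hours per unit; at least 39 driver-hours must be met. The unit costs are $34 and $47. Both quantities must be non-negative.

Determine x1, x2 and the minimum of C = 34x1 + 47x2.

Feasible corners and C = 34x1 + 47x2:
  (0, 25) → C = 1175
  (30, 0) → C = 1020
  (24, 1) → C = 863
The feasible region is unbounded (it extends along (0, 1), (1, 0)), but C strictly increases along every unbounded feasible direction, so there is no improving ray and the minimum is attained at a vertex.

x1 = 24, x2 = 1, minimum C = 863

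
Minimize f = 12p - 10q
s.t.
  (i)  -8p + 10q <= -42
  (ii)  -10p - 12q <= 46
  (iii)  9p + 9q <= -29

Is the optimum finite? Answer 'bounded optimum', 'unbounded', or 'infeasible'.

Corner points and f = 12p - 10q:
  (11/49, -197/49) → f = 2102/49
  (44/81, -305/81) → f = 3578/81
  (11/3, -62/9) → f = 1016/9
The feasible region has finitely many vertices and no improving ray; the minimum is 2102/49 at (11/49, -197/49).

bounded optimum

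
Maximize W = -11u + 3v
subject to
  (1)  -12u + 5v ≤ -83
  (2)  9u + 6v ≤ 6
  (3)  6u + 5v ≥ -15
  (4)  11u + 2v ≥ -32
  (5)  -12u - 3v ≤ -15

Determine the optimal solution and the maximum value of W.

u = 34/9, v = -113/15, maximum W = -2887/45

Corner points and W = -11u + 3v:
  (176/39, -75/13) → W = -2611/39
  (34/9, -113/15) → W = -2887/45
  (40/3, -19) → W = -611/3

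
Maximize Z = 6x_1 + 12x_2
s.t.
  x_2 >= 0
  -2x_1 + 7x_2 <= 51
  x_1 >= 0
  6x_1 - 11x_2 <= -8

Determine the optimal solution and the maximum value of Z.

x_1 = 101/4, x_2 = 29/2, maximum Z = 651/2

Extreme points and Z = 6x_1 + 12x_2:
  (0, 51/7) → Z = 612/7
  (101/4, 29/2) → Z = 651/2
  (0, 8/11) → Z = 96/11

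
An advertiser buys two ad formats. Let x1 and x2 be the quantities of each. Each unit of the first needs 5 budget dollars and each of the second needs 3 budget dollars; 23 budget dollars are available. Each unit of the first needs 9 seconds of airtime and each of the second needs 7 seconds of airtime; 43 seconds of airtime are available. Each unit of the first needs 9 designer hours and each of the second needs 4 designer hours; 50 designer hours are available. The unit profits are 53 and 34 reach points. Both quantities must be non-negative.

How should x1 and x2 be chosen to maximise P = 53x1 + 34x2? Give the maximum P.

Extreme points and P = 53x1 + 34x2:
  (0, 0) → P = 0
  (0, 43/7) → P = 1462/7
  (23/5, 0) → P = 1219/5
  (4, 1) → P = 246

The binding constraints are 5x1 + 3x2 = 23 and 9x1 + 7x2 = 43.
Solving simultaneously gives x1 = 4, x2 = 1.

x1 = 4, x2 = 1, maximum P = 246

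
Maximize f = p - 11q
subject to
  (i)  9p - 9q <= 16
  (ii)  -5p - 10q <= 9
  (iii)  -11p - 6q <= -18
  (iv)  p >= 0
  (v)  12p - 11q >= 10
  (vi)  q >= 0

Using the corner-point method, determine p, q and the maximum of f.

Vertices and f = p - 11q:
  (16/9, 0) → f = 16/9
  (258/193, 106/193) → f = -908/193
  (18/11, 0) → f = 18/11
The feasible region is unbounded (it extends along (1, 1), (11, 12)), but f strictly decreases along every unbounded feasible direction, so there is no improving ray and the maximum is attained at a vertex.

At the optimal vertex, 9p - 9q = 16 and q = 0.
Solving simultaneously gives p = 16/9, q = 0.

p = 16/9, q = 0, maximum f = 16/9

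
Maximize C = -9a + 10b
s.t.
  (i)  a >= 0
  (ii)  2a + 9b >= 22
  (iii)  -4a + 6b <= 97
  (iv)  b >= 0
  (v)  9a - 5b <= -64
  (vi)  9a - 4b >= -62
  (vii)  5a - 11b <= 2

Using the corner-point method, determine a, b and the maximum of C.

Vertices and C = -9a + 10b:
  (0, 64/5) → C = 128
  (0, 31/2) → C = 155
  (101/34, 617/34) → C = 5261/34
  (8/19, 625/38) → C = 3053/19

a = 8/19, b = 625/38, maximum C = 3053/19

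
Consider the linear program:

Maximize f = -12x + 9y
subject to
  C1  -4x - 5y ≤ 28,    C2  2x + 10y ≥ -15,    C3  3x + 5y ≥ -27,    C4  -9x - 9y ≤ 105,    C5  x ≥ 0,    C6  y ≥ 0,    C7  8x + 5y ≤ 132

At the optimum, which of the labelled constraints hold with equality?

Feasible corners and f = -12x + 9y:
  (0, 0) → f = 0
  (0, 132/5) → f = 1188/5
  (33/2, 0) → f = -198

The maximum is at (0, 132/5). Substituting into each constraint, equality holds for C5 and C7; the remaining constraints have slack.

C5 and C7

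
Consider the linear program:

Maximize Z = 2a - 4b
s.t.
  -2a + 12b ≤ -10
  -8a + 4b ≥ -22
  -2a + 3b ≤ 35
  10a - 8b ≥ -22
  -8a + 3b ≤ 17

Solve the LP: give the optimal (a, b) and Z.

a = -67/4, b = -39, maximum Z = 245/2

Extreme points and Z = 2a - 4b:
  (28/11, -9/22) → Z = 74/11
  (-13/5, -19/15) → Z = -2/15
  (-67/4, -39) → Z = 245/2

The optimum lies where -8a + 4b = -22 and -8a + 3b = 17.
Solving simultaneously gives a = -67/4, b = -39.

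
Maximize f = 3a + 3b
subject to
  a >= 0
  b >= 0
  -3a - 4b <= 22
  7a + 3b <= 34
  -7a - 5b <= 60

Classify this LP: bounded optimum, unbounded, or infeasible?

bounded optimum

Vertices and f = 3a + 3b:
  (0, 0) → f = 0
  (0, 34/3) → f = 34
  (34/7, 0) → f = 102/7
The feasible region has finitely many vertices and no improving ray; the maximum is 34 at (0, 34/3).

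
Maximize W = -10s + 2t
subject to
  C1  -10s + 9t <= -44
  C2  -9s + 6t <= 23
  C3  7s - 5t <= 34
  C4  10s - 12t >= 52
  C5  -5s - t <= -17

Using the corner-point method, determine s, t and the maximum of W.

s = 128/35, t = -9/7, maximum W = -274/7

The optimum lies where 10s - 12t = 52 and -5s - t = -17.
Solving simultaneously gives s = 128/35, t = -9/7.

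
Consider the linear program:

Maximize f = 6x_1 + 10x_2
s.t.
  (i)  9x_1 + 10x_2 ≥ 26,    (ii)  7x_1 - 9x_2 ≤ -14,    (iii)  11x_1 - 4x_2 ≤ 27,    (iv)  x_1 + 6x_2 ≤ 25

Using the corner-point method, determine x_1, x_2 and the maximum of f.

x_1 = 47/17, x_2 = 63/17, maximum f = 912/17

Vertices and f = 6x_1 + 10x_2:
  (94/151, 308/151) → f = 3644/151
  (-47/22, 199/44) → f = 713/22
  (47/17, 63/17) → f = 912/17

The optimum lies where 7x_1 - 9x_2 = -14 and x_1 + 6x_2 = 25.
Solving simultaneously gives x_1 = 47/17, x_2 = 63/17.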